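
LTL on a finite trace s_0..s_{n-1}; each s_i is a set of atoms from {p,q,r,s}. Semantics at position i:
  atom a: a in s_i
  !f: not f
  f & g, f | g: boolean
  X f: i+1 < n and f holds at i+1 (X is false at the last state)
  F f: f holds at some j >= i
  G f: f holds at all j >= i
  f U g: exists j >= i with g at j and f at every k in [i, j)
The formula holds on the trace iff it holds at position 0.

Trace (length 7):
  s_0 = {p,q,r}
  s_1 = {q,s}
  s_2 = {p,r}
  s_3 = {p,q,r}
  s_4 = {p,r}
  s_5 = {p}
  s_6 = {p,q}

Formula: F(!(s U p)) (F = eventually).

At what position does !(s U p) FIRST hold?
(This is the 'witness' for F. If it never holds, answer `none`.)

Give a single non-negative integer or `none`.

Answer: none

Derivation:
s_0={p,q,r}: !(s U p)=False (s U p)=True s=False p=True
s_1={q,s}: !(s U p)=False (s U p)=True s=True p=False
s_2={p,r}: !(s U p)=False (s U p)=True s=False p=True
s_3={p,q,r}: !(s U p)=False (s U p)=True s=False p=True
s_4={p,r}: !(s U p)=False (s U p)=True s=False p=True
s_5={p}: !(s U p)=False (s U p)=True s=False p=True
s_6={p,q}: !(s U p)=False (s U p)=True s=False p=True
F(!(s U p)) does not hold (no witness exists).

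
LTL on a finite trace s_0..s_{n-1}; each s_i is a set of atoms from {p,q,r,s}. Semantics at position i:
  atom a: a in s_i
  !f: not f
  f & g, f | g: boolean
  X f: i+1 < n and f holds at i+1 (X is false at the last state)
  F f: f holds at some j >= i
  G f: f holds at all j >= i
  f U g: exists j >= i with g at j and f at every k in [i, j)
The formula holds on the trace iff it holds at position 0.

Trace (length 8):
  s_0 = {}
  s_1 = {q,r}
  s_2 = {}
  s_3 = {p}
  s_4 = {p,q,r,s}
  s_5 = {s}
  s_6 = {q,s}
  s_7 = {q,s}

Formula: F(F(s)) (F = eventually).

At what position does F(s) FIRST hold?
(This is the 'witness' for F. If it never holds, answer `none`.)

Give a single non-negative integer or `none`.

s_0={}: F(s)=True s=False
s_1={q,r}: F(s)=True s=False
s_2={}: F(s)=True s=False
s_3={p}: F(s)=True s=False
s_4={p,q,r,s}: F(s)=True s=True
s_5={s}: F(s)=True s=True
s_6={q,s}: F(s)=True s=True
s_7={q,s}: F(s)=True s=True
F(F(s)) holds; first witness at position 0.

Answer: 0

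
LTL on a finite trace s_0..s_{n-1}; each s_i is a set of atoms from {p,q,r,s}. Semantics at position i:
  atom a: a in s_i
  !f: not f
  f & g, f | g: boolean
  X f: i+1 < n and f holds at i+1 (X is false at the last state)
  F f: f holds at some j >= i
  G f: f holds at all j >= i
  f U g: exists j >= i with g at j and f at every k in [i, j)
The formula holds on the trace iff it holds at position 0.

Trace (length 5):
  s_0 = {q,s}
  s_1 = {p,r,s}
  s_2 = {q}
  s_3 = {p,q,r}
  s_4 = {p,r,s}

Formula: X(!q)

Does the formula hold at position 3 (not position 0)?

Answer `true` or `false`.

Answer: true

Derivation:
s_0={q,s}: X(!q)=True !q=False q=True
s_1={p,r,s}: X(!q)=False !q=True q=False
s_2={q}: X(!q)=False !q=False q=True
s_3={p,q,r}: X(!q)=True !q=False q=True
s_4={p,r,s}: X(!q)=False !q=True q=False
Evaluating at position 3: result = True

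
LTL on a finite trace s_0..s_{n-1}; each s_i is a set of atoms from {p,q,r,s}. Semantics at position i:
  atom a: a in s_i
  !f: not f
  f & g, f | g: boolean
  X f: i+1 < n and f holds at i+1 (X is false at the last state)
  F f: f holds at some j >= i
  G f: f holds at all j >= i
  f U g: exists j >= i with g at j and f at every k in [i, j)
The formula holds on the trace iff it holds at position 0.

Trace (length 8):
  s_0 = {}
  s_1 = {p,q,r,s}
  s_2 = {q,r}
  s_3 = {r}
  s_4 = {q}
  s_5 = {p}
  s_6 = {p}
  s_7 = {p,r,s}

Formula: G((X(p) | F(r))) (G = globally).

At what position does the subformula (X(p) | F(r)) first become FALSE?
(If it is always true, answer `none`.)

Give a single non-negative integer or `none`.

Answer: none

Derivation:
s_0={}: (X(p) | F(r))=True X(p)=True p=False F(r)=True r=False
s_1={p,q,r,s}: (X(p) | F(r))=True X(p)=False p=True F(r)=True r=True
s_2={q,r}: (X(p) | F(r))=True X(p)=False p=False F(r)=True r=True
s_3={r}: (X(p) | F(r))=True X(p)=False p=False F(r)=True r=True
s_4={q}: (X(p) | F(r))=True X(p)=True p=False F(r)=True r=False
s_5={p}: (X(p) | F(r))=True X(p)=True p=True F(r)=True r=False
s_6={p}: (X(p) | F(r))=True X(p)=True p=True F(r)=True r=False
s_7={p,r,s}: (X(p) | F(r))=True X(p)=False p=True F(r)=True r=True
G((X(p) | F(r))) holds globally = True
No violation — formula holds at every position.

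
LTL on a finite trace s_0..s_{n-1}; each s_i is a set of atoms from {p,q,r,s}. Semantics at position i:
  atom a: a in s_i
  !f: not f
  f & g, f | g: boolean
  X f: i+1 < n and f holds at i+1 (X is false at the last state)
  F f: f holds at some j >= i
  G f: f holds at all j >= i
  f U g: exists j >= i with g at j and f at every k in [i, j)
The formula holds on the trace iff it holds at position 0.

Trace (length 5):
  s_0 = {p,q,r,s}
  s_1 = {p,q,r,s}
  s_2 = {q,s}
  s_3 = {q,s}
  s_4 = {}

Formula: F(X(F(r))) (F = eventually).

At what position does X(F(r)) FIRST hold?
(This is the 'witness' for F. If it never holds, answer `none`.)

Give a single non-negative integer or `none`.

s_0={p,q,r,s}: X(F(r))=True F(r)=True r=True
s_1={p,q,r,s}: X(F(r))=False F(r)=True r=True
s_2={q,s}: X(F(r))=False F(r)=False r=False
s_3={q,s}: X(F(r))=False F(r)=False r=False
s_4={}: X(F(r))=False F(r)=False r=False
F(X(F(r))) holds; first witness at position 0.

Answer: 0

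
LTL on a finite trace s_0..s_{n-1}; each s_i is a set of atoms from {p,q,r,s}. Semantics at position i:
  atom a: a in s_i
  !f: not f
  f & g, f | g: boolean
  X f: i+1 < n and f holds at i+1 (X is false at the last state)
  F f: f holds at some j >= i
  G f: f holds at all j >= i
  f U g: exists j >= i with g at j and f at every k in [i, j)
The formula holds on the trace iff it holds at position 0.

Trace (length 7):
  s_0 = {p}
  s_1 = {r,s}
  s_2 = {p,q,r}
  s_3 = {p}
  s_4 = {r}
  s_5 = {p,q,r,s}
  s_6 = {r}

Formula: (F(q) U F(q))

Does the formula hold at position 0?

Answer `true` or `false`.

Answer: true

Derivation:
s_0={p}: (F(q) U F(q))=True F(q)=True q=False
s_1={r,s}: (F(q) U F(q))=True F(q)=True q=False
s_2={p,q,r}: (F(q) U F(q))=True F(q)=True q=True
s_3={p}: (F(q) U F(q))=True F(q)=True q=False
s_4={r}: (F(q) U F(q))=True F(q)=True q=False
s_5={p,q,r,s}: (F(q) U F(q))=True F(q)=True q=True
s_6={r}: (F(q) U F(q))=False F(q)=False q=False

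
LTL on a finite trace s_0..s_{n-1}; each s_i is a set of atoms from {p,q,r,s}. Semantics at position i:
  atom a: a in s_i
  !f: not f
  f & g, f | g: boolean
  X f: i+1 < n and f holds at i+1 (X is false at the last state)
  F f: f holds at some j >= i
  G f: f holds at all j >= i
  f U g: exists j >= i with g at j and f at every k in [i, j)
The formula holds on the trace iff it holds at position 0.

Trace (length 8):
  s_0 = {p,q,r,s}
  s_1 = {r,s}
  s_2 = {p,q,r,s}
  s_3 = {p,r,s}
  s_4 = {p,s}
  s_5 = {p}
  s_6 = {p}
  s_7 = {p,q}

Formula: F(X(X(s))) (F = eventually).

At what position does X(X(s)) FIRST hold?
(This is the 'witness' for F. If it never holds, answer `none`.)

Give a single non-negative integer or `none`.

Answer: 0

Derivation:
s_0={p,q,r,s}: X(X(s))=True X(s)=True s=True
s_1={r,s}: X(X(s))=True X(s)=True s=True
s_2={p,q,r,s}: X(X(s))=True X(s)=True s=True
s_3={p,r,s}: X(X(s))=False X(s)=True s=True
s_4={p,s}: X(X(s))=False X(s)=False s=True
s_5={p}: X(X(s))=False X(s)=False s=False
s_6={p}: X(X(s))=False X(s)=False s=False
s_7={p,q}: X(X(s))=False X(s)=False s=False
F(X(X(s))) holds; first witness at position 0.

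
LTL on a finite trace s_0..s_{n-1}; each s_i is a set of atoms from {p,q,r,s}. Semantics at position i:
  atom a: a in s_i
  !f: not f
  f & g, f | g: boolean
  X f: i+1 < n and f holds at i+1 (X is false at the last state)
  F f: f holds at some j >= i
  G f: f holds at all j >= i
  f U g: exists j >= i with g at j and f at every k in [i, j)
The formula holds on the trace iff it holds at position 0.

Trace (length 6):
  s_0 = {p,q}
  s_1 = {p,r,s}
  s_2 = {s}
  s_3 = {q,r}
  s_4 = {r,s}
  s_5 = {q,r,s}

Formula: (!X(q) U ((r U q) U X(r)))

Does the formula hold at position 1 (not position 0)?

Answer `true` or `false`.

Answer: true

Derivation:
s_0={p,q}: (!X(q) U ((r U q) U X(r)))=True !X(q)=True X(q)=False q=True ((r U q) U X(r))=True (r U q)=True r=False X(r)=True
s_1={p,r,s}: (!X(q) U ((r U q) U X(r)))=True !X(q)=True X(q)=False q=False ((r U q) U X(r))=False (r U q)=False r=True X(r)=False
s_2={s}: (!X(q) U ((r U q) U X(r)))=True !X(q)=False X(q)=True q=False ((r U q) U X(r))=True (r U q)=False r=False X(r)=True
s_3={q,r}: (!X(q) U ((r U q) U X(r)))=True !X(q)=True X(q)=False q=True ((r U q) U X(r))=True (r U q)=True r=True X(r)=True
s_4={r,s}: (!X(q) U ((r U q) U X(r)))=True !X(q)=False X(q)=True q=False ((r U q) U X(r))=True (r U q)=True r=True X(r)=True
s_5={q,r,s}: (!X(q) U ((r U q) U X(r)))=False !X(q)=True X(q)=False q=True ((r U q) U X(r))=False (r U q)=True r=True X(r)=False
Evaluating at position 1: result = True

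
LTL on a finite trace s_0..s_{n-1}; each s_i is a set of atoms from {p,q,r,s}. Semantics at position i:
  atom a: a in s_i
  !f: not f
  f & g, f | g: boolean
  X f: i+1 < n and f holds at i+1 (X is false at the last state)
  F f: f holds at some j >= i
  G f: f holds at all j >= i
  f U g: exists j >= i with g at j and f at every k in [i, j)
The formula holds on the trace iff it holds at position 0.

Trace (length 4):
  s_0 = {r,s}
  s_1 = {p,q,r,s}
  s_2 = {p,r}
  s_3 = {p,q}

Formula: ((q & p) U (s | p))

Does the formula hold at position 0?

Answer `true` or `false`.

Answer: true

Derivation:
s_0={r,s}: ((q & p) U (s | p))=True (q & p)=False q=False p=False (s | p)=True s=True
s_1={p,q,r,s}: ((q & p) U (s | p))=True (q & p)=True q=True p=True (s | p)=True s=True
s_2={p,r}: ((q & p) U (s | p))=True (q & p)=False q=False p=True (s | p)=True s=False
s_3={p,q}: ((q & p) U (s | p))=True (q & p)=True q=True p=True (s | p)=True s=False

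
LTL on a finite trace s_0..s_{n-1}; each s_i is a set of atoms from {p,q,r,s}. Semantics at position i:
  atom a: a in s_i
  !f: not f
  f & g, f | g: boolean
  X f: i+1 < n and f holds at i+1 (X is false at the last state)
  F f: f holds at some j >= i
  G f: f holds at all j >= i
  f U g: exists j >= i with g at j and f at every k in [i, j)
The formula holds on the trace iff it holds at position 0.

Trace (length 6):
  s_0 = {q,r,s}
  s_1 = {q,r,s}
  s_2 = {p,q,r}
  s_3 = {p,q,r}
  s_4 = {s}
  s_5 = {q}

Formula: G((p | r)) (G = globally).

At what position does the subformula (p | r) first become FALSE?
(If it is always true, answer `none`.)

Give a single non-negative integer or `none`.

s_0={q,r,s}: (p | r)=True p=False r=True
s_1={q,r,s}: (p | r)=True p=False r=True
s_2={p,q,r}: (p | r)=True p=True r=True
s_3={p,q,r}: (p | r)=True p=True r=True
s_4={s}: (p | r)=False p=False r=False
s_5={q}: (p | r)=False p=False r=False
G((p | r)) holds globally = False
First violation at position 4.

Answer: 4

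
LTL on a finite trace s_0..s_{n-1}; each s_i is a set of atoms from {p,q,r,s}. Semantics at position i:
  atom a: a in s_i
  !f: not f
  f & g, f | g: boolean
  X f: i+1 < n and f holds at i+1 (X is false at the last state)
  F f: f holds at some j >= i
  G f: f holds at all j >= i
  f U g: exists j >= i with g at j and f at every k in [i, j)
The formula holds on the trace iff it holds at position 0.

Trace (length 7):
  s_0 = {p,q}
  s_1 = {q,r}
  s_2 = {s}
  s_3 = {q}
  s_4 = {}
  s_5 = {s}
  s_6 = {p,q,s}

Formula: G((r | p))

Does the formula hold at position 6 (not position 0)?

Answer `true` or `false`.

s_0={p,q}: G((r | p))=False (r | p)=True r=False p=True
s_1={q,r}: G((r | p))=False (r | p)=True r=True p=False
s_2={s}: G((r | p))=False (r | p)=False r=False p=False
s_3={q}: G((r | p))=False (r | p)=False r=False p=False
s_4={}: G((r | p))=False (r | p)=False r=False p=False
s_5={s}: G((r | p))=False (r | p)=False r=False p=False
s_6={p,q,s}: G((r | p))=True (r | p)=True r=False p=True
Evaluating at position 6: result = True

Answer: true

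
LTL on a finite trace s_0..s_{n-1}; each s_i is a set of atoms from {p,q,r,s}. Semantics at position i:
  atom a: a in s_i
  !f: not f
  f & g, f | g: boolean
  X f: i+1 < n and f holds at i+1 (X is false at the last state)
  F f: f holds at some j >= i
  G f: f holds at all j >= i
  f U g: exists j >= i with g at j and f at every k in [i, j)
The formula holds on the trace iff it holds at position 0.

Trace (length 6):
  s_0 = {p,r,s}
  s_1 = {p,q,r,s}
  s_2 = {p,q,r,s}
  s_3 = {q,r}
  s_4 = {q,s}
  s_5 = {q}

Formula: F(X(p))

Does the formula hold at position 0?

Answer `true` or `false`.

Answer: true

Derivation:
s_0={p,r,s}: F(X(p))=True X(p)=True p=True
s_1={p,q,r,s}: F(X(p))=True X(p)=True p=True
s_2={p,q,r,s}: F(X(p))=False X(p)=False p=True
s_3={q,r}: F(X(p))=False X(p)=False p=False
s_4={q,s}: F(X(p))=False X(p)=False p=False
s_5={q}: F(X(p))=False X(p)=False p=False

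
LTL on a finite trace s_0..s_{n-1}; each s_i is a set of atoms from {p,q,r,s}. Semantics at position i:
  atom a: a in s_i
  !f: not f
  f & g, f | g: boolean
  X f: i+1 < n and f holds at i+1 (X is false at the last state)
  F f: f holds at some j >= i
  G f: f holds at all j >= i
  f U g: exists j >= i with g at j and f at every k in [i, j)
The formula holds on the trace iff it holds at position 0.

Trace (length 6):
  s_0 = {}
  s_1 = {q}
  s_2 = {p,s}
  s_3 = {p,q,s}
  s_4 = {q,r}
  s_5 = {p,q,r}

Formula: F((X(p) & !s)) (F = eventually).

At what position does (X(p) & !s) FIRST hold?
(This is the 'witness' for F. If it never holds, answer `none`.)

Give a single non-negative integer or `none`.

Answer: 1

Derivation:
s_0={}: (X(p) & !s)=False X(p)=False p=False !s=True s=False
s_1={q}: (X(p) & !s)=True X(p)=True p=False !s=True s=False
s_2={p,s}: (X(p) & !s)=False X(p)=True p=True !s=False s=True
s_3={p,q,s}: (X(p) & !s)=False X(p)=False p=True !s=False s=True
s_4={q,r}: (X(p) & !s)=True X(p)=True p=False !s=True s=False
s_5={p,q,r}: (X(p) & !s)=False X(p)=False p=True !s=True s=False
F((X(p) & !s)) holds; first witness at position 1.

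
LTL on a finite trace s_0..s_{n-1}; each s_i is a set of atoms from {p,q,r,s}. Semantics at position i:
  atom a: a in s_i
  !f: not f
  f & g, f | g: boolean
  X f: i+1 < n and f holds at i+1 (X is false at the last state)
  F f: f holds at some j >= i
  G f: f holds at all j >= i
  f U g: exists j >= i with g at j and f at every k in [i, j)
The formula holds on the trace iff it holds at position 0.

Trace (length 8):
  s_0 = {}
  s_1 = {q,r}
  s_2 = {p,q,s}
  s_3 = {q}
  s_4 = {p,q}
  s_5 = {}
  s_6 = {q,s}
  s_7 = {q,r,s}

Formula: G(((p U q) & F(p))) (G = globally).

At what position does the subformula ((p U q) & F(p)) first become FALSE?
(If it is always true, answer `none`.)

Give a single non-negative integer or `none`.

s_0={}: ((p U q) & F(p))=False (p U q)=False p=False q=False F(p)=True
s_1={q,r}: ((p U q) & F(p))=True (p U q)=True p=False q=True F(p)=True
s_2={p,q,s}: ((p U q) & F(p))=True (p U q)=True p=True q=True F(p)=True
s_3={q}: ((p U q) & F(p))=True (p U q)=True p=False q=True F(p)=True
s_4={p,q}: ((p U q) & F(p))=True (p U q)=True p=True q=True F(p)=True
s_5={}: ((p U q) & F(p))=False (p U q)=False p=False q=False F(p)=False
s_6={q,s}: ((p U q) & F(p))=False (p U q)=True p=False q=True F(p)=False
s_7={q,r,s}: ((p U q) & F(p))=False (p U q)=True p=False q=True F(p)=False
G(((p U q) & F(p))) holds globally = False
First violation at position 0.

Answer: 0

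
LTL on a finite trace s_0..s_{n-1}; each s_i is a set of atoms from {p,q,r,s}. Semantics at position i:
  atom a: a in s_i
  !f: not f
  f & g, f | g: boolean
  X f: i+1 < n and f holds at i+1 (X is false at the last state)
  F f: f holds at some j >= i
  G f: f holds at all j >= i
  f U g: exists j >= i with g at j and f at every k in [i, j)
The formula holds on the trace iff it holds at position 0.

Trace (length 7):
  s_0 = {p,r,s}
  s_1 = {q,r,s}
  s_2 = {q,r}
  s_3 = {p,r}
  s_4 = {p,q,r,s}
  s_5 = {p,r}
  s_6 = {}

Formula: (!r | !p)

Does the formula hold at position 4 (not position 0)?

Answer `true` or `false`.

Answer: false

Derivation:
s_0={p,r,s}: (!r | !p)=False !r=False r=True !p=False p=True
s_1={q,r,s}: (!r | !p)=True !r=False r=True !p=True p=False
s_2={q,r}: (!r | !p)=True !r=False r=True !p=True p=False
s_3={p,r}: (!r | !p)=False !r=False r=True !p=False p=True
s_4={p,q,r,s}: (!r | !p)=False !r=False r=True !p=False p=True
s_5={p,r}: (!r | !p)=False !r=False r=True !p=False p=True
s_6={}: (!r | !p)=True !r=True r=False !p=True p=False
Evaluating at position 4: result = False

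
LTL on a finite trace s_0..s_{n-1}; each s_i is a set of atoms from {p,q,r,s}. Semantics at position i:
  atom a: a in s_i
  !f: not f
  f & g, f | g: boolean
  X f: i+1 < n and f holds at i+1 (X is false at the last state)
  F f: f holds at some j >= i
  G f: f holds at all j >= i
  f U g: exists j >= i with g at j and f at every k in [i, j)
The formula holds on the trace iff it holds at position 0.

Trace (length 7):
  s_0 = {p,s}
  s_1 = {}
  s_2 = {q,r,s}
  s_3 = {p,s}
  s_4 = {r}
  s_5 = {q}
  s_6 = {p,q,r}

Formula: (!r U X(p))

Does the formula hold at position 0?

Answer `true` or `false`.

Answer: true

Derivation:
s_0={p,s}: (!r U X(p))=True !r=True r=False X(p)=False p=True
s_1={}: (!r U X(p))=True !r=True r=False X(p)=False p=False
s_2={q,r,s}: (!r U X(p))=True !r=False r=True X(p)=True p=False
s_3={p,s}: (!r U X(p))=False !r=True r=False X(p)=False p=True
s_4={r}: (!r U X(p))=False !r=False r=True X(p)=False p=False
s_5={q}: (!r U X(p))=True !r=True r=False X(p)=True p=False
s_6={p,q,r}: (!r U X(p))=False !r=False r=True X(p)=False p=True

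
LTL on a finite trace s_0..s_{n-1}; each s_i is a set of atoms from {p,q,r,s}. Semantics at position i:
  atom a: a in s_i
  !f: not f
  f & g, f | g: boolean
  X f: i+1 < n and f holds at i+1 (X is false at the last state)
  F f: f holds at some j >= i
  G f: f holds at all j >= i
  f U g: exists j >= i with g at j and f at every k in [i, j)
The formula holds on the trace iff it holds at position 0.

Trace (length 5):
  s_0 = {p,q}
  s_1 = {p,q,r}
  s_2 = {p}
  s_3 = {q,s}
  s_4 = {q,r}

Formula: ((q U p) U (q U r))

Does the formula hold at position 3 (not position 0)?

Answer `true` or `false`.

s_0={p,q}: ((q U p) U (q U r))=True (q U p)=True q=True p=True (q U r)=True r=False
s_1={p,q,r}: ((q U p) U (q U r))=True (q U p)=True q=True p=True (q U r)=True r=True
s_2={p}: ((q U p) U (q U r))=True (q U p)=True q=False p=True (q U r)=False r=False
s_3={q,s}: ((q U p) U (q U r))=True (q U p)=False q=True p=False (q U r)=True r=False
s_4={q,r}: ((q U p) U (q U r))=True (q U p)=False q=True p=False (q U r)=True r=True
Evaluating at position 3: result = True

Answer: true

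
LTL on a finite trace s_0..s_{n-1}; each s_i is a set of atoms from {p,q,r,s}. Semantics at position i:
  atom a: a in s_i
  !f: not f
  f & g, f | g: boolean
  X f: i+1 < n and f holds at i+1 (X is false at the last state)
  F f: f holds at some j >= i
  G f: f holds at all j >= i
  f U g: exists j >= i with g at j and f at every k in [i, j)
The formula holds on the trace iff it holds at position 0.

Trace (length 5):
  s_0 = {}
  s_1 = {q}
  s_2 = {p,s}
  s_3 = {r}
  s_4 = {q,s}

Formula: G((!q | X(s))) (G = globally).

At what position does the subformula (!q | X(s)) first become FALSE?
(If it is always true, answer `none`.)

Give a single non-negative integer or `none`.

s_0={}: (!q | X(s))=True !q=True q=False X(s)=False s=False
s_1={q}: (!q | X(s))=True !q=False q=True X(s)=True s=False
s_2={p,s}: (!q | X(s))=True !q=True q=False X(s)=False s=True
s_3={r}: (!q | X(s))=True !q=True q=False X(s)=True s=False
s_4={q,s}: (!q | X(s))=False !q=False q=True X(s)=False s=True
G((!q | X(s))) holds globally = False
First violation at position 4.

Answer: 4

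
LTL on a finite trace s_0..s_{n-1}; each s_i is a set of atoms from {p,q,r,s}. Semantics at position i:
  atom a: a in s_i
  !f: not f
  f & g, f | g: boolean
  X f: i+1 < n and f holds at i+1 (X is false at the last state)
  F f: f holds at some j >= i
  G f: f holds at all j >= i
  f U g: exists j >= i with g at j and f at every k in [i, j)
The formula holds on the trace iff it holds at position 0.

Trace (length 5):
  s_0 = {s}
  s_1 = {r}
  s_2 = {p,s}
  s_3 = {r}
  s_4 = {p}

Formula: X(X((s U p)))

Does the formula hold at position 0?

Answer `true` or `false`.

Answer: true

Derivation:
s_0={s}: X(X((s U p)))=True X((s U p))=False (s U p)=False s=True p=False
s_1={r}: X(X((s U p)))=False X((s U p))=True (s U p)=False s=False p=False
s_2={p,s}: X(X((s U p)))=True X((s U p))=False (s U p)=True s=True p=True
s_3={r}: X(X((s U p)))=False X((s U p))=True (s U p)=False s=False p=False
s_4={p}: X(X((s U p)))=False X((s U p))=False (s U p)=True s=False p=True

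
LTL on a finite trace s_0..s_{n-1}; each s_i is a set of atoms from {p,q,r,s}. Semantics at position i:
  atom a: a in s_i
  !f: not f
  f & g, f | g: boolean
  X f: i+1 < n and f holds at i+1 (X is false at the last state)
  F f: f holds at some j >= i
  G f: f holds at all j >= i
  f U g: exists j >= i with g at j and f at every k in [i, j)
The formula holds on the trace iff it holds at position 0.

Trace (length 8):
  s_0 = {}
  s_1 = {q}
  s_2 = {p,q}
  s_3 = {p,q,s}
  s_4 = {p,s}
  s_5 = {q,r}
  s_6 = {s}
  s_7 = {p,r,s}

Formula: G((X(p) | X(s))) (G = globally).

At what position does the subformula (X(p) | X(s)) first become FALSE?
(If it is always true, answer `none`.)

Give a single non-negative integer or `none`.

s_0={}: (X(p) | X(s))=False X(p)=False p=False X(s)=False s=False
s_1={q}: (X(p) | X(s))=True X(p)=True p=False X(s)=False s=False
s_2={p,q}: (X(p) | X(s))=True X(p)=True p=True X(s)=True s=False
s_3={p,q,s}: (X(p) | X(s))=True X(p)=True p=True X(s)=True s=True
s_4={p,s}: (X(p) | X(s))=False X(p)=False p=True X(s)=False s=True
s_5={q,r}: (X(p) | X(s))=True X(p)=False p=False X(s)=True s=False
s_6={s}: (X(p) | X(s))=True X(p)=True p=False X(s)=True s=True
s_7={p,r,s}: (X(p) | X(s))=False X(p)=False p=True X(s)=False s=True
G((X(p) | X(s))) holds globally = False
First violation at position 0.

Answer: 0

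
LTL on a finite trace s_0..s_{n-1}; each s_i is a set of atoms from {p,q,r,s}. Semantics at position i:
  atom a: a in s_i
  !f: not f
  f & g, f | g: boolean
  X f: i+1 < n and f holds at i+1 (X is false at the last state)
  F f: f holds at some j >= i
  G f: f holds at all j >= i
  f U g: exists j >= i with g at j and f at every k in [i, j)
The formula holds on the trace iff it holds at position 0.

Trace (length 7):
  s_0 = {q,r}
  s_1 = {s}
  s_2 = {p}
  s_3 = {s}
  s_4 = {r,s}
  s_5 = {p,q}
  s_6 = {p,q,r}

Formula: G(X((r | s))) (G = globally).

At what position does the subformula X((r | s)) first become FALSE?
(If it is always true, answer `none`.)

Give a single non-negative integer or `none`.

s_0={q,r}: X((r | s))=True (r | s)=True r=True s=False
s_1={s}: X((r | s))=False (r | s)=True r=False s=True
s_2={p}: X((r | s))=True (r | s)=False r=False s=False
s_3={s}: X((r | s))=True (r | s)=True r=False s=True
s_4={r,s}: X((r | s))=False (r | s)=True r=True s=True
s_5={p,q}: X((r | s))=True (r | s)=False r=False s=False
s_6={p,q,r}: X((r | s))=False (r | s)=True r=True s=False
G(X((r | s))) holds globally = False
First violation at position 1.

Answer: 1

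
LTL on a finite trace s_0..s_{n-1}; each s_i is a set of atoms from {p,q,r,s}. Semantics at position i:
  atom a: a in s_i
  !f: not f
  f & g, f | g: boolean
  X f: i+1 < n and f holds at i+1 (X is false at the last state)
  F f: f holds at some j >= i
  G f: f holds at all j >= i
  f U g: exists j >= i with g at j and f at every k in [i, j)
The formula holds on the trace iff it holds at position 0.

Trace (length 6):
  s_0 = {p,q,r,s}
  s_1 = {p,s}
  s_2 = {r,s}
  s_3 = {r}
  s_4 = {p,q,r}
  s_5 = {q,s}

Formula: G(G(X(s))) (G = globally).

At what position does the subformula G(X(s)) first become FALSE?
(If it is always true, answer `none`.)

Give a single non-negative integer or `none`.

Answer: 0

Derivation:
s_0={p,q,r,s}: G(X(s))=False X(s)=True s=True
s_1={p,s}: G(X(s))=False X(s)=True s=True
s_2={r,s}: G(X(s))=False X(s)=False s=True
s_3={r}: G(X(s))=False X(s)=False s=False
s_4={p,q,r}: G(X(s))=False X(s)=True s=False
s_5={q,s}: G(X(s))=False X(s)=False s=True
G(G(X(s))) holds globally = False
First violation at position 0.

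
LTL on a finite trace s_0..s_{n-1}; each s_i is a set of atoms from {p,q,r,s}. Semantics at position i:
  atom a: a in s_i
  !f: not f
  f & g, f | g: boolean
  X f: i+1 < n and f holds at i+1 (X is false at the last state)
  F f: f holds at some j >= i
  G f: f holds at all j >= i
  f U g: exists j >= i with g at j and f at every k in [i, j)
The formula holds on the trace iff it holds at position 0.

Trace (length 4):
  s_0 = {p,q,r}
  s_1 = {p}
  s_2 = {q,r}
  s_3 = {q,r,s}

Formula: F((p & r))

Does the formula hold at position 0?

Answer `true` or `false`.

Answer: true

Derivation:
s_0={p,q,r}: F((p & r))=True (p & r)=True p=True r=True
s_1={p}: F((p & r))=False (p & r)=False p=True r=False
s_2={q,r}: F((p & r))=False (p & r)=False p=False r=True
s_3={q,r,s}: F((p & r))=False (p & r)=False p=False r=True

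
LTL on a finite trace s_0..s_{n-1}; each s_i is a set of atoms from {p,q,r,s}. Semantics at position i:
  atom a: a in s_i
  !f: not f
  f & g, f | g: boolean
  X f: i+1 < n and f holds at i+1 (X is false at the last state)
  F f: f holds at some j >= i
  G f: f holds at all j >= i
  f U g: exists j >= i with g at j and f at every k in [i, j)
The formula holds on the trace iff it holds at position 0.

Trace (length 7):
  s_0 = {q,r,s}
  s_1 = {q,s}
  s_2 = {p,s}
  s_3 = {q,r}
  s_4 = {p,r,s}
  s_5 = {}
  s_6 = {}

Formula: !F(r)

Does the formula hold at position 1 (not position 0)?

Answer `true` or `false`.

s_0={q,r,s}: !F(r)=False F(r)=True r=True
s_1={q,s}: !F(r)=False F(r)=True r=False
s_2={p,s}: !F(r)=False F(r)=True r=False
s_3={q,r}: !F(r)=False F(r)=True r=True
s_4={p,r,s}: !F(r)=False F(r)=True r=True
s_5={}: !F(r)=True F(r)=False r=False
s_6={}: !F(r)=True F(r)=False r=False
Evaluating at position 1: result = False

Answer: false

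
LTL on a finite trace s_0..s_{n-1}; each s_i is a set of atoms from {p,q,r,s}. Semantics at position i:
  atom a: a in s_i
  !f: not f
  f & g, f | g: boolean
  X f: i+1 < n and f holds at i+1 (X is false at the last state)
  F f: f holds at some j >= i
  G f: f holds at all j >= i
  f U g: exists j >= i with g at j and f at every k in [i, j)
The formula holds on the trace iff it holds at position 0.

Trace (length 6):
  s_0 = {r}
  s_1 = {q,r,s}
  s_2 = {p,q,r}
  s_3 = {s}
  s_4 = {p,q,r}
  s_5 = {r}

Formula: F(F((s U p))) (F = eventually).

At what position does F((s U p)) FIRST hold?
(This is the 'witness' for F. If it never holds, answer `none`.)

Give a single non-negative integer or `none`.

s_0={r}: F((s U p))=True (s U p)=False s=False p=False
s_1={q,r,s}: F((s U p))=True (s U p)=True s=True p=False
s_2={p,q,r}: F((s U p))=True (s U p)=True s=False p=True
s_3={s}: F((s U p))=True (s U p)=True s=True p=False
s_4={p,q,r}: F((s U p))=True (s U p)=True s=False p=True
s_5={r}: F((s U p))=False (s U p)=False s=False p=False
F(F((s U p))) holds; first witness at position 0.

Answer: 0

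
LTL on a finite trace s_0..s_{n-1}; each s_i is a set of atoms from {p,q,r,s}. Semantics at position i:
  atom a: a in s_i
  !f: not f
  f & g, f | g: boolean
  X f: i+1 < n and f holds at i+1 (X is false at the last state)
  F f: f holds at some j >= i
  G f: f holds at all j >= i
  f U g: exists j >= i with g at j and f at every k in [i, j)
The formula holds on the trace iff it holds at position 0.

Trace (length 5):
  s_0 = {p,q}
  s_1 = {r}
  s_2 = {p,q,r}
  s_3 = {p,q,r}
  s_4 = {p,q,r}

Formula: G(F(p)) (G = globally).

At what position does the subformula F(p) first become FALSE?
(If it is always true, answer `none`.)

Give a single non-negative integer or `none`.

Answer: none

Derivation:
s_0={p,q}: F(p)=True p=True
s_1={r}: F(p)=True p=False
s_2={p,q,r}: F(p)=True p=True
s_3={p,q,r}: F(p)=True p=True
s_4={p,q,r}: F(p)=True p=True
G(F(p)) holds globally = True
No violation — formula holds at every position.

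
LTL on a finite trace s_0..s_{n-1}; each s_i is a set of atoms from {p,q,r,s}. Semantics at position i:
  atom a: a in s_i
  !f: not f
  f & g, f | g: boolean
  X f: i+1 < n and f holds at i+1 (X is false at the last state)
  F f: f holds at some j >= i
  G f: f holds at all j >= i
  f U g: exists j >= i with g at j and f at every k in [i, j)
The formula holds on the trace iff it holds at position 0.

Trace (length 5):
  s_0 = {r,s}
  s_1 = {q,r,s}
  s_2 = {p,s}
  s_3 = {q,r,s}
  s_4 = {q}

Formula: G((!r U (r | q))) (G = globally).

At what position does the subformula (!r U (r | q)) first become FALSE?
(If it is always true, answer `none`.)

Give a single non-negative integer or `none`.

Answer: none

Derivation:
s_0={r,s}: (!r U (r | q))=True !r=False r=True (r | q)=True q=False
s_1={q,r,s}: (!r U (r | q))=True !r=False r=True (r | q)=True q=True
s_2={p,s}: (!r U (r | q))=True !r=True r=False (r | q)=False q=False
s_3={q,r,s}: (!r U (r | q))=True !r=False r=True (r | q)=True q=True
s_4={q}: (!r U (r | q))=True !r=True r=False (r | q)=True q=True
G((!r U (r | q))) holds globally = True
No violation — formula holds at every position.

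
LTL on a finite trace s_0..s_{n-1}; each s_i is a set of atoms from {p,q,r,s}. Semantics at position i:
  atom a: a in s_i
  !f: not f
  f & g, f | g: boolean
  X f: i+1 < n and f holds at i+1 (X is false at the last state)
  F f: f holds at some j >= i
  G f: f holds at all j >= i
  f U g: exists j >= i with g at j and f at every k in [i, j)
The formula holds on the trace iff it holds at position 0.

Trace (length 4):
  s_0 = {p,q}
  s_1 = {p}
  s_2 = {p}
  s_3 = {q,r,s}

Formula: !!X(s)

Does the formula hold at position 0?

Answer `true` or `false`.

Answer: false

Derivation:
s_0={p,q}: !!X(s)=False !X(s)=True X(s)=False s=False
s_1={p}: !!X(s)=False !X(s)=True X(s)=False s=False
s_2={p}: !!X(s)=True !X(s)=False X(s)=True s=False
s_3={q,r,s}: !!X(s)=False !X(s)=True X(s)=False s=True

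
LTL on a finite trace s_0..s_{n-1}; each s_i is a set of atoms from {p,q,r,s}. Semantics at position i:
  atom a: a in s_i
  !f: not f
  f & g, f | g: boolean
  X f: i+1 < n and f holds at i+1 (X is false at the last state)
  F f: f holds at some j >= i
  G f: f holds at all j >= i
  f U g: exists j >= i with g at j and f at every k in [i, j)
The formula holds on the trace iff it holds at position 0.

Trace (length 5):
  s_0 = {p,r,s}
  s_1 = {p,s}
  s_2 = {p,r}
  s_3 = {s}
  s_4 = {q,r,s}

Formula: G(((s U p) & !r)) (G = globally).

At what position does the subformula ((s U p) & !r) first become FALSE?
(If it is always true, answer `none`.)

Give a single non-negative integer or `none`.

s_0={p,r,s}: ((s U p) & !r)=False (s U p)=True s=True p=True !r=False r=True
s_1={p,s}: ((s U p) & !r)=True (s U p)=True s=True p=True !r=True r=False
s_2={p,r}: ((s U p) & !r)=False (s U p)=True s=False p=True !r=False r=True
s_3={s}: ((s U p) & !r)=False (s U p)=False s=True p=False !r=True r=False
s_4={q,r,s}: ((s U p) & !r)=False (s U p)=False s=True p=False !r=False r=True
G(((s U p) & !r)) holds globally = False
First violation at position 0.

Answer: 0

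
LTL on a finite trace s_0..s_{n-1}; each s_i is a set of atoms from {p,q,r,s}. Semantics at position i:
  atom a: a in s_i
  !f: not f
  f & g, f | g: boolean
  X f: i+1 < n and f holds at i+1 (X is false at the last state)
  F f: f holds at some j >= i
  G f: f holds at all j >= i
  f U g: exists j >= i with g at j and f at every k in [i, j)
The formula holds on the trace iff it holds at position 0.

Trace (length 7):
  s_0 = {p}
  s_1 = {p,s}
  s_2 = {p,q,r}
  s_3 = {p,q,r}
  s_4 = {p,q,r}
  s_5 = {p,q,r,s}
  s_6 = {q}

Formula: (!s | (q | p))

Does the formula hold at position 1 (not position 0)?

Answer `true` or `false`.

s_0={p}: (!s | (q | p))=True !s=True s=False (q | p)=True q=False p=True
s_1={p,s}: (!s | (q | p))=True !s=False s=True (q | p)=True q=False p=True
s_2={p,q,r}: (!s | (q | p))=True !s=True s=False (q | p)=True q=True p=True
s_3={p,q,r}: (!s | (q | p))=True !s=True s=False (q | p)=True q=True p=True
s_4={p,q,r}: (!s | (q | p))=True !s=True s=False (q | p)=True q=True p=True
s_5={p,q,r,s}: (!s | (q | p))=True !s=False s=True (q | p)=True q=True p=True
s_6={q}: (!s | (q | p))=True !s=True s=False (q | p)=True q=True p=False
Evaluating at position 1: result = True

Answer: true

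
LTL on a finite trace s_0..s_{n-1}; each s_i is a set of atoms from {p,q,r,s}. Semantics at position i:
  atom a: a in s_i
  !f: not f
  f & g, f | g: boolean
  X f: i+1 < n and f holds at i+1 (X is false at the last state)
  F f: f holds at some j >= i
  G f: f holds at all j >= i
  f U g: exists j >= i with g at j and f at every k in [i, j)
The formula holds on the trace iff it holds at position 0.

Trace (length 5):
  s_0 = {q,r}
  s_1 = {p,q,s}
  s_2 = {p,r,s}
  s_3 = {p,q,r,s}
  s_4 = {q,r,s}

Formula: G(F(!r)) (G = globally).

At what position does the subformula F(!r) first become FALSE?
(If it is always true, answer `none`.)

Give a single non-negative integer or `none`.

s_0={q,r}: F(!r)=True !r=False r=True
s_1={p,q,s}: F(!r)=True !r=True r=False
s_2={p,r,s}: F(!r)=False !r=False r=True
s_3={p,q,r,s}: F(!r)=False !r=False r=True
s_4={q,r,s}: F(!r)=False !r=False r=True
G(F(!r)) holds globally = False
First violation at position 2.

Answer: 2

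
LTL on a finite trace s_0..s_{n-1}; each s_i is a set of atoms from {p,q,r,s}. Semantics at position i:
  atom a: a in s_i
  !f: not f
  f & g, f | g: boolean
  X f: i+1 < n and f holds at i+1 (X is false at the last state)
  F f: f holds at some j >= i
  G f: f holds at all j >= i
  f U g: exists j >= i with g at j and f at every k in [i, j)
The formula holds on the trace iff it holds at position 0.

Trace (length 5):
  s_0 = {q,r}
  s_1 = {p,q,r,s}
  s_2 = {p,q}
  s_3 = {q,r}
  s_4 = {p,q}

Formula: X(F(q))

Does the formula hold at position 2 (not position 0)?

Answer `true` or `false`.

s_0={q,r}: X(F(q))=True F(q)=True q=True
s_1={p,q,r,s}: X(F(q))=True F(q)=True q=True
s_2={p,q}: X(F(q))=True F(q)=True q=True
s_3={q,r}: X(F(q))=True F(q)=True q=True
s_4={p,q}: X(F(q))=False F(q)=True q=True
Evaluating at position 2: result = True

Answer: true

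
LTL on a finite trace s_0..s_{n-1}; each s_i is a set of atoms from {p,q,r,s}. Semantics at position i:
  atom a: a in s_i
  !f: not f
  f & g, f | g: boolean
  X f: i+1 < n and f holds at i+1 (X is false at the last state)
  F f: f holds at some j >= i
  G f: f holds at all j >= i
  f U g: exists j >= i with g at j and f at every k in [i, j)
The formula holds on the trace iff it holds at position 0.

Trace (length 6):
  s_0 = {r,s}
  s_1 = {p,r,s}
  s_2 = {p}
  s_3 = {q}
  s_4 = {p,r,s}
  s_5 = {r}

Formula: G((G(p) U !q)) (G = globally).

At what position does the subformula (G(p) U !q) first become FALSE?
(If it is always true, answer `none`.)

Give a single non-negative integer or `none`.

s_0={r,s}: (G(p) U !q)=True G(p)=False p=False !q=True q=False
s_1={p,r,s}: (G(p) U !q)=True G(p)=False p=True !q=True q=False
s_2={p}: (G(p) U !q)=True G(p)=False p=True !q=True q=False
s_3={q}: (G(p) U !q)=False G(p)=False p=False !q=False q=True
s_4={p,r,s}: (G(p) U !q)=True G(p)=False p=True !q=True q=False
s_5={r}: (G(p) U !q)=True G(p)=False p=False !q=True q=False
G((G(p) U !q)) holds globally = False
First violation at position 3.

Answer: 3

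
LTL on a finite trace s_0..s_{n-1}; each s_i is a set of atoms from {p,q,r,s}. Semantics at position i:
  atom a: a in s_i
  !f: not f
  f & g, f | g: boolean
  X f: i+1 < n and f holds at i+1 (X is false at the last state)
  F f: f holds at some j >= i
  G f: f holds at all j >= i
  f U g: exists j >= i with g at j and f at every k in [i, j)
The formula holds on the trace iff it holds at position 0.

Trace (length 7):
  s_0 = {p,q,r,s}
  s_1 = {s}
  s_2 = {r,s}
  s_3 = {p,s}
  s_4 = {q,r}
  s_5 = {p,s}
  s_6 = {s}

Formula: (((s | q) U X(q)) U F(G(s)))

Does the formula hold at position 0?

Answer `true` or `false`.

s_0={p,q,r,s}: (((s | q) U X(q)) U F(G(s)))=True ((s | q) U X(q))=True (s | q)=True s=True q=True X(q)=False F(G(s))=True G(s)=False
s_1={s}: (((s | q) U X(q)) U F(G(s)))=True ((s | q) U X(q))=True (s | q)=True s=True q=False X(q)=False F(G(s))=True G(s)=False
s_2={r,s}: (((s | q) U X(q)) U F(G(s)))=True ((s | q) U X(q))=True (s | q)=True s=True q=False X(q)=False F(G(s))=True G(s)=False
s_3={p,s}: (((s | q) U X(q)) U F(G(s)))=True ((s | q) U X(q))=True (s | q)=True s=True q=False X(q)=True F(G(s))=True G(s)=False
s_4={q,r}: (((s | q) U X(q)) U F(G(s)))=True ((s | q) U X(q))=False (s | q)=True s=False q=True X(q)=False F(G(s))=True G(s)=False
s_5={p,s}: (((s | q) U X(q)) U F(G(s)))=True ((s | q) U X(q))=False (s | q)=True s=True q=False X(q)=False F(G(s))=True G(s)=True
s_6={s}: (((s | q) U X(q)) U F(G(s)))=True ((s | q) U X(q))=False (s | q)=True s=True q=False X(q)=False F(G(s))=True G(s)=True

Answer: true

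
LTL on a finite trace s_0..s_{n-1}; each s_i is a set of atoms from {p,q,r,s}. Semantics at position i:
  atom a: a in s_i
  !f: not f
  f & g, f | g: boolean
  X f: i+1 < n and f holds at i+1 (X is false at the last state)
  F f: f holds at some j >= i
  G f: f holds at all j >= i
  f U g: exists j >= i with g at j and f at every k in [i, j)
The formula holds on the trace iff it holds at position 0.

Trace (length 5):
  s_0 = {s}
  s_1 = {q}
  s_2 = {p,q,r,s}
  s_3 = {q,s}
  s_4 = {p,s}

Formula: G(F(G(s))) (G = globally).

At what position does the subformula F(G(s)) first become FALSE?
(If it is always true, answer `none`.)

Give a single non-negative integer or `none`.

s_0={s}: F(G(s))=True G(s)=False s=True
s_1={q}: F(G(s))=True G(s)=False s=False
s_2={p,q,r,s}: F(G(s))=True G(s)=True s=True
s_3={q,s}: F(G(s))=True G(s)=True s=True
s_4={p,s}: F(G(s))=True G(s)=True s=True
G(F(G(s))) holds globally = True
No violation — formula holds at every position.

Answer: none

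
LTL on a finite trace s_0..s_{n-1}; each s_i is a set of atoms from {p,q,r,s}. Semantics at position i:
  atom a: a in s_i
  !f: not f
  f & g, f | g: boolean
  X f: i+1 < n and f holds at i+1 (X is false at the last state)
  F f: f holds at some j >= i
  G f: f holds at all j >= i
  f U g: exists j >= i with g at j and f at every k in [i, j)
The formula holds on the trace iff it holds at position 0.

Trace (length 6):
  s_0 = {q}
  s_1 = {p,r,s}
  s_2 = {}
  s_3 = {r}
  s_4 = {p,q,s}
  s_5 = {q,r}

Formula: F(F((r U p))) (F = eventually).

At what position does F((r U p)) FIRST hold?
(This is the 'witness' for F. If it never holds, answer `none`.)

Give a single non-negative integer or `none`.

Answer: 0

Derivation:
s_0={q}: F((r U p))=True (r U p)=False r=False p=False
s_1={p,r,s}: F((r U p))=True (r U p)=True r=True p=True
s_2={}: F((r U p))=True (r U p)=False r=False p=False
s_3={r}: F((r U p))=True (r U p)=True r=True p=False
s_4={p,q,s}: F((r U p))=True (r U p)=True r=False p=True
s_5={q,r}: F((r U p))=False (r U p)=False r=True p=False
F(F((r U p))) holds; first witness at position 0.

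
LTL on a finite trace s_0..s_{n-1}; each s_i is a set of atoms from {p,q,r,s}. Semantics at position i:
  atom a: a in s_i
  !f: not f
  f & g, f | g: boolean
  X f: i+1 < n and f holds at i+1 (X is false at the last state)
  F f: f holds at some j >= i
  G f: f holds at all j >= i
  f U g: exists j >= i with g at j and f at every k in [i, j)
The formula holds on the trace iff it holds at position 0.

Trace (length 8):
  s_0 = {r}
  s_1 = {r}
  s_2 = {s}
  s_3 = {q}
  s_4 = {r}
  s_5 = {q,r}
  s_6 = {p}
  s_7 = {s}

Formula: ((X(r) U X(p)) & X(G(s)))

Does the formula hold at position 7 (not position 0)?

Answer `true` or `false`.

s_0={r}: ((X(r) U X(p)) & X(G(s)))=False (X(r) U X(p))=False X(r)=True r=True X(p)=False p=False X(G(s))=False G(s)=False s=False
s_1={r}: ((X(r) U X(p)) & X(G(s)))=False (X(r) U X(p))=False X(r)=False r=True X(p)=False p=False X(G(s))=False G(s)=False s=False
s_2={s}: ((X(r) U X(p)) & X(G(s)))=False (X(r) U X(p))=False X(r)=False r=False X(p)=False p=False X(G(s))=False G(s)=False s=True
s_3={q}: ((X(r) U X(p)) & X(G(s)))=False (X(r) U X(p))=True X(r)=True r=False X(p)=False p=False X(G(s))=False G(s)=False s=False
s_4={r}: ((X(r) U X(p)) & X(G(s)))=False (X(r) U X(p))=True X(r)=True r=True X(p)=False p=False X(G(s))=False G(s)=False s=False
s_5={q,r}: ((X(r) U X(p)) & X(G(s)))=False (X(r) U X(p))=True X(r)=False r=True X(p)=True p=False X(G(s))=False G(s)=False s=False
s_6={p}: ((X(r) U X(p)) & X(G(s)))=False (X(r) U X(p))=False X(r)=False r=False X(p)=False p=True X(G(s))=True G(s)=False s=False
s_7={s}: ((X(r) U X(p)) & X(G(s)))=False (X(r) U X(p))=False X(r)=False r=False X(p)=False p=False X(G(s))=False G(s)=True s=True
Evaluating at position 7: result = False

Answer: false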